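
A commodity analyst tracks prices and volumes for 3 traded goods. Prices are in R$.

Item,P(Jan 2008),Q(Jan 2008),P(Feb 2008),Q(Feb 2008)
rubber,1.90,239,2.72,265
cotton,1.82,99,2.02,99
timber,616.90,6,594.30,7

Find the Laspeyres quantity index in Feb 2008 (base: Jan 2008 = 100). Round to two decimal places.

Laspeyres quantity index uses base-period prices as weights.
ΣP(Jan 2008)·Q(Feb 2008) = 1.90×265 + 1.82×99 + 616.90×7 = 503.5 + 180.18 + 4318.3 = 5001.98
ΣP(Jan 2008)·Q(Jan 2008) = 1.90×239 + 1.82×99 + 616.90×6 = 454.1 + 180.18 + 3701.4 = 4335.68
Index = 5001.98 / 4335.68 × 100 = 115.3678

115.37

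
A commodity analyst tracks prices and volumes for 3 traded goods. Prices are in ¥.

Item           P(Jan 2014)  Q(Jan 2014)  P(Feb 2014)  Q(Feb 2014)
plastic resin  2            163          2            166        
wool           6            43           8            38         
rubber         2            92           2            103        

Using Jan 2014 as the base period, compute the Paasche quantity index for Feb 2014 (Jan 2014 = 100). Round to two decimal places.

Paasche quantity index uses current-period prices as weights.
ΣP(Feb 2014)·Q(Feb 2014) = 2×166 + 8×38 + 2×103 = 332 + 304 + 206 = 842
ΣP(Feb 2014)·Q(Jan 2014) = 2×163 + 8×43 + 2×92 = 326 + 344 + 184 = 854
Index = 842 / 854 × 100 = 98.5948

98.59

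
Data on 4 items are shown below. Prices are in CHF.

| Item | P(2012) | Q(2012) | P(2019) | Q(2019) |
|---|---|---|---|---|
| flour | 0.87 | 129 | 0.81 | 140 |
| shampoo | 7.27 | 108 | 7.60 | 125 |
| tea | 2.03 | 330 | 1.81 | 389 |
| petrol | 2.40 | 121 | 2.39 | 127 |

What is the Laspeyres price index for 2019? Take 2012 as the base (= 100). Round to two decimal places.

Laspeyres price index uses base-period quantities as weights.
ΣP(2019)·Q(2012) = 0.81×129 + 7.60×108 + 1.81×330 + 2.39×121 = 104.49 + 820.8 + 597.3 + 289.19 = 1811.78
ΣP(2012)·Q(2012) = 0.87×129 + 7.27×108 + 2.03×330 + 2.40×121 = 112.23 + 785.16 + 669.9 + 290.4 = 1857.69
Index = 1811.78 / 1857.69 × 100 = 97.5287

97.53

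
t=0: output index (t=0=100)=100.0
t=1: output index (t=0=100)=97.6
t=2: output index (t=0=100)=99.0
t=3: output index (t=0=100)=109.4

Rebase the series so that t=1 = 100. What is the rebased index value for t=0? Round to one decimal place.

102.5

Rebased(t=0) = 100.0 / 97.6 × 100 = 102.4590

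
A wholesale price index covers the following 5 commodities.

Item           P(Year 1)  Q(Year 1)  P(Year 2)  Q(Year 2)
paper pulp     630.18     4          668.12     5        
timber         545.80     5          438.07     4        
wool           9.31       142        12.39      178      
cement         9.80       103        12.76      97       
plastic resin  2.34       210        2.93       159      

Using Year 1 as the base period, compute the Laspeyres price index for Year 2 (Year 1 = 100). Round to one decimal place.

Laspeyres price index uses base-period quantities as weights.
ΣP(Year 2)·Q(Year 1) = 668.12×4 + 438.07×5 + 12.39×142 + 12.76×103 + 2.93×210 = 2672.48 + 2190.35 + 1759.38 + 1314.28 + 615.3 = 8551.79
ΣP(Year 1)·Q(Year 1) = 630.18×4 + 545.80×5 + 9.31×142 + 9.80×103 + 2.34×210 = 2520.72 + 2729 + 1322.02 + 1009.4 + 491.4 = 8072.54
Index = 8551.79 / 8072.54 × 100 = 105.9368

105.9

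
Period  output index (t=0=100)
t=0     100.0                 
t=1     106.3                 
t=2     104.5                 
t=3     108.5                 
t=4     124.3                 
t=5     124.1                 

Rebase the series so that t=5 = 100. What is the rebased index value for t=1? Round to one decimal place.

Rebased(t=1) = 106.3 / 124.1 × 100 = 85.6567

85.7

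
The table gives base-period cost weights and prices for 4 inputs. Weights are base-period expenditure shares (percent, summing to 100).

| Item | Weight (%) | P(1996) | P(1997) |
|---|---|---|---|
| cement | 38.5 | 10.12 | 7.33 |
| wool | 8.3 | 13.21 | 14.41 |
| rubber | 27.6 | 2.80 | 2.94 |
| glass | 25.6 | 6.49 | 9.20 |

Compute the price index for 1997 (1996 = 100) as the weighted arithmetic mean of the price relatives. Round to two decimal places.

102.21

cement: 38.5 × (7.33/10.12) = 38.5 × 0.724308 = 27.8859
wool: 8.3 × (14.41/13.21) = 8.3 × 1.090840 = 9.0540
rubber: 27.6 × (2.94/2.80) = 27.6 × 1.050000 = 28.9800
glass: 25.6 × (9.20/6.49) = 25.6 × 1.417565 = 36.2897
Index = Σ wᵢ·(p₁ᵢ/p₀ᵢ) = 27.8859 + 9.0540 + 28.9800 + 36.2897 = 102.2095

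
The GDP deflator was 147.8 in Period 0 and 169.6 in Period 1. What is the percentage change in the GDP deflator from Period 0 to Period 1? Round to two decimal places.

14.75%

Change = (169.6 − 147.8) / 147.8 × 100
       = 21.8 / 147.8 × 100 = 14.7497%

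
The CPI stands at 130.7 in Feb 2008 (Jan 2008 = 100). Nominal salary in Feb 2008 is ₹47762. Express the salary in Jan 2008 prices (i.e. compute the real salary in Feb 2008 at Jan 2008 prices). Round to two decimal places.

Real = Nominal ÷ (Index/100) = 47762 ÷ (130.7/100)
     = 47762 ÷ 1.307 = 36543.2288

36543.23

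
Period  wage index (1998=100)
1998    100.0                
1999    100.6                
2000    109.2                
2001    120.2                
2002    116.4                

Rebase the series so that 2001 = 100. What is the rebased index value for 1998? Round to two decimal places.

Rebased(1998) = 100.0 / 120.2 × 100 = 83.1947

83.19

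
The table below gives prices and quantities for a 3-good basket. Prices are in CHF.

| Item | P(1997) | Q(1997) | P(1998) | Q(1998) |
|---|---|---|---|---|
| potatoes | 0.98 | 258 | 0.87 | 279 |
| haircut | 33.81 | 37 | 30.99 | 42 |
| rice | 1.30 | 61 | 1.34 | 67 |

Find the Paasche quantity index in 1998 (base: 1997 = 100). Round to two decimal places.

112.48

Paasche quantity index uses current-period prices as weights.
ΣP(1998)·Q(1998) = 0.87×279 + 30.99×42 + 1.34×67 = 242.73 + 1301.58 + 89.78 = 1634.09
ΣP(1998)·Q(1997) = 0.87×258 + 30.99×37 + 1.34×61 = 224.46 + 1146.63 + 81.74 = 1452.83
Index = 1634.09 / 1452.83 × 100 = 112.4763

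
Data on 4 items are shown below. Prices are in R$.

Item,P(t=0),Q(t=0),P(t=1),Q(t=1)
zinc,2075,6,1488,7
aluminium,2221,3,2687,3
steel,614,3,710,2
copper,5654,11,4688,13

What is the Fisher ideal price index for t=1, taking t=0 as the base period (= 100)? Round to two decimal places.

Laspeyres component (base-period weights):
ΣP(t=1)Q(t=0) = 1488×6 + 2687×3 + 710×3 + 4688×11 = 8928 + 8061 + 2130 + 51568 = 70687
ΣP(t=0)Q(t=0) = 2075×6 + 2221×3 + 614×3 + 5654×11 = 12450 + 6663 + 1842 + 62194 = 83149
L = 70687 / 83149 × 100 = 85.0124
Paasche component (current-period weights):
ΣP(t=1)Q(t=1) = 1488×7 + 2687×3 + 710×2 + 4688×13 = 10416 + 8061 + 1420 + 60944 = 80841
ΣP(t=0)Q(t=1) = 2075×7 + 2221×3 + 614×2 + 5654×13 = 14525 + 6663 + 1228 + 73502 = 95918
P = 80841 / 95918 × 100 = 84.2814
Fisher = √(L × P) = √(85.0124 × 84.2814) = 84.6461

84.65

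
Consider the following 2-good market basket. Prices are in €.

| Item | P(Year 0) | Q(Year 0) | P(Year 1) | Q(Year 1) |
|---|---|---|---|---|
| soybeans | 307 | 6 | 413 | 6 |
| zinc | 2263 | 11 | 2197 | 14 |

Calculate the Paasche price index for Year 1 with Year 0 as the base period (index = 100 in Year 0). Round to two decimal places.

99.14

Paasche price index uses current-period quantities as weights.
ΣP(Year 1)·Q(Year 1) = 413×6 + 2197×14 = 2478 + 30758 = 33236
ΣP(Year 0)·Q(Year 1) = 307×6 + 2263×14 = 1842 + 31682 = 33524
Index = 33236 / 33524 × 100 = 99.1409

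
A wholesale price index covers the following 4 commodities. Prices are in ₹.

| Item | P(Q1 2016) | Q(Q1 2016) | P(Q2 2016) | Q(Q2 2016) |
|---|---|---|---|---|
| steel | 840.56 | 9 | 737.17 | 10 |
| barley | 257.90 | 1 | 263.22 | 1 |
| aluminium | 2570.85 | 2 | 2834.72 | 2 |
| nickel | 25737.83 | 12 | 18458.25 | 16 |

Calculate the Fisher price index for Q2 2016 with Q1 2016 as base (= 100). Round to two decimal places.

Laspeyres component (base-period weights):
ΣP(Q2 2016)Q(Q1 2016) = 737.17×9 + 263.22×1 + 2834.72×2 + 18458.25×12 = 6634.53 + 263.22 + 5669.44 + 221499 = 234066.19
ΣP(Q1 2016)Q(Q1 2016) = 840.56×9 + 257.90×1 + 2570.85×2 + 25737.83×12 = 7565.04 + 257.9 + 5141.7 + 308853.96 = 321818.6
L = 234066.19 / 321818.6 × 100 = 72.7323
Paasche component (current-period weights):
ΣP(Q2 2016)Q(Q2 2016) = 737.17×10 + 263.22×1 + 2834.72×2 + 18458.25×16 = 7371.7 + 263.22 + 5669.44 + 295332 = 308636.36
ΣP(Q1 2016)Q(Q2 2016) = 840.56×10 + 257.90×1 + 2570.85×2 + 25737.83×16 = 8405.6 + 257.9 + 5141.7 + 411805.28 = 425610.48
P = 308636.36 / 425610.48 × 100 = 72.5162
Fisher = √(L × P) = √(72.7323 × 72.5162) = 72.6242

72.62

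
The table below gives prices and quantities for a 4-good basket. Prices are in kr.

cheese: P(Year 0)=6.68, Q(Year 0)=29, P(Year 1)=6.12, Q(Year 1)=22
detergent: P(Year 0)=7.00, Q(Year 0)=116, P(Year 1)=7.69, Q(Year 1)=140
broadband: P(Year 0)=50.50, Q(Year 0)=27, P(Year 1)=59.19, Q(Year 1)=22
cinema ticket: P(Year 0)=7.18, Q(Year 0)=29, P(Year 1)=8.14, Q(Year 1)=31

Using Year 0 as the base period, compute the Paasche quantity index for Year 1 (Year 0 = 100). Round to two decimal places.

Paasche quantity index uses current-period prices as weights.
ΣP(Year 1)·Q(Year 1) = 6.12×22 + 7.69×140 + 59.19×22 + 8.14×31 = 134.64 + 1076.6 + 1302.18 + 252.34 = 2765.76
ΣP(Year 1)·Q(Year 0) = 6.12×29 + 7.69×116 + 59.19×27 + 8.14×29 = 177.48 + 892.04 + 1598.13 + 236.06 = 2903.71
Index = 2765.76 / 2903.71 × 100 = 95.2492

95.25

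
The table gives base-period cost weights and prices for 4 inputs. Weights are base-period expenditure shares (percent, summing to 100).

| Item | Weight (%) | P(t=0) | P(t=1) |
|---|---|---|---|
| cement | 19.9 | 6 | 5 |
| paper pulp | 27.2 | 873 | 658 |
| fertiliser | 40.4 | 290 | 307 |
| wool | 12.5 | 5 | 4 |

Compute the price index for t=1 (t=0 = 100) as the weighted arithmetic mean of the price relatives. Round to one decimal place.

89.9

cement: 19.9 × (5/6) = 19.9 × 0.833333 = 16.5833
paper pulp: 27.2 × (658/873) = 27.2 × 0.753723 = 20.5013
fertiliser: 40.4 × (307/290) = 40.4 × 1.058621 = 42.7683
wool: 12.5 × (4/5) = 12.5 × 0.800000 = 10.0000
Index = Σ wᵢ·(p₁ᵢ/p₀ᵢ) = 16.5833 + 20.5013 + 42.7683 + 10.0000 = 89.8529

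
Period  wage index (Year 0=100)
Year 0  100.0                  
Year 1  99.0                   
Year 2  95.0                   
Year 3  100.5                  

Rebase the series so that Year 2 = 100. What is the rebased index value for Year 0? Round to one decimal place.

105.3

Rebased(Year 0) = 100.0 / 95.0 × 100 = 105.2632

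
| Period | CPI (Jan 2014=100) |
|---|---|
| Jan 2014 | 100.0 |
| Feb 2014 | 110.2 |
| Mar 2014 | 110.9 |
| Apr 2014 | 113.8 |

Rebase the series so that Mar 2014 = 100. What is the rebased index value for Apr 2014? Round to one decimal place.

Rebased(Apr 2014) = 113.8 / 110.9 × 100 = 102.6150

102.6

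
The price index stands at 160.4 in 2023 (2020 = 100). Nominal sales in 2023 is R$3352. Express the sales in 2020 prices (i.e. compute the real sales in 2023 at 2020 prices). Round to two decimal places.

Real = Nominal ÷ (Index/100) = 3352 ÷ (160.4/100)
     = 3352 ÷ 1.604 = 2089.7756

2089.78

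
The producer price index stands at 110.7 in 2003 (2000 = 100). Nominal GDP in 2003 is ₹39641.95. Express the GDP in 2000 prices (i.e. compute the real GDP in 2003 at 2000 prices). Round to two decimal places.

35810.25

Real = Nominal ÷ (Index/100) = 39641.95 ÷ (110.7/100)
     = 39641.95 ÷ 1.107 = 35810.2529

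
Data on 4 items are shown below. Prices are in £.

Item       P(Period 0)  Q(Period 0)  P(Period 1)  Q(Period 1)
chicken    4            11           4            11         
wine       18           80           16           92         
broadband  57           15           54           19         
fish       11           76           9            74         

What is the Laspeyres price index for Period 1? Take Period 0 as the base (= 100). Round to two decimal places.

88.76

Laspeyres price index uses base-period quantities as weights.
ΣP(Period 1)·Q(Period 0) = 4×11 + 16×80 + 54×15 + 9×76 = 44 + 1280 + 810 + 684 = 2818
ΣP(Period 0)·Q(Period 0) = 4×11 + 18×80 + 57×15 + 11×76 = 44 + 1440 + 855 + 836 = 3175
Index = 2818 / 3175 × 100 = 88.7559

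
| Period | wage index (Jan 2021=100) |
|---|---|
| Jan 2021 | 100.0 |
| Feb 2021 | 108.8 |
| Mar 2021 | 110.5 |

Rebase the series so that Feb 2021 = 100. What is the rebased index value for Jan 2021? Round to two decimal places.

Rebased(Jan 2021) = 100.0 / 108.8 × 100 = 91.9118

91.91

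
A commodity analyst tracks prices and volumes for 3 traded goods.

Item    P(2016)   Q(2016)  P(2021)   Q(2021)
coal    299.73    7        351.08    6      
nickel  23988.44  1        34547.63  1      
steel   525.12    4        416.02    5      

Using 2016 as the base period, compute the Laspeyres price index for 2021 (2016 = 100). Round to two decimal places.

137.19

Laspeyres price index uses base-period quantities as weights.
ΣP(2021)·Q(2016) = 351.08×7 + 34547.63×1 + 416.02×4 = 2457.56 + 34547.63 + 1664.08 = 38669.27
ΣP(2016)·Q(2016) = 299.73×7 + 23988.44×1 + 525.12×4 = 2098.11 + 23988.44 + 2100.48 = 28187.03
Index = 38669.27 / 28187.03 × 100 = 137.1882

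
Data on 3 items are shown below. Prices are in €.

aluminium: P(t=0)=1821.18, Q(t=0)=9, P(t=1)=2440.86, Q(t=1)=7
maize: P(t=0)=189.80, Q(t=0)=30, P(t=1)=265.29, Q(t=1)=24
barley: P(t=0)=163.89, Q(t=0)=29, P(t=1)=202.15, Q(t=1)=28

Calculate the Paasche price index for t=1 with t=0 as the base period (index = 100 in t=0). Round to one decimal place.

133.0

Paasche price index uses current-period quantities as weights.
ΣP(t=1)·Q(t=1) = 2440.86×7 + 265.29×24 + 202.15×28 = 17086.02 + 6366.96 + 5660.2 = 29113.18
ΣP(t=0)·Q(t=1) = 1821.18×7 + 189.80×24 + 163.89×28 = 12748.26 + 4555.2 + 4588.92 = 21892.38
Index = 29113.18 / 21892.38 × 100 = 132.9832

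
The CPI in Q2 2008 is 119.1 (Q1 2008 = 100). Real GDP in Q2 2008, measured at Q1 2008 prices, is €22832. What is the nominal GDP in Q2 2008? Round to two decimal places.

Nominal = Real × (Index/100) = 22832 × (119.1/100)
        = 22832 × 1.191 = 27192.9120

27192.91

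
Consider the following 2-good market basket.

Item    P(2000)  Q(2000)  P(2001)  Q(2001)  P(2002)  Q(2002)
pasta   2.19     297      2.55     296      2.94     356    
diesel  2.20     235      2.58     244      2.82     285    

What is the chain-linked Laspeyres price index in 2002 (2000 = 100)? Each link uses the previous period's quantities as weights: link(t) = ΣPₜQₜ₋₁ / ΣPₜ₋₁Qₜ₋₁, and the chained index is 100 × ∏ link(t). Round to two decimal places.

Link 2000→2001:
ΣP(2001)Q(2000) = 2.55×297 + 2.58×235 = 757.35 + 606.3 = 1363.65
ΣP(2000)Q(2000) = 2.19×297 + 2.20×235 = 650.43 + 517 = 1167.43
link = 1363.65/1167.43 = 1.168079
Link 2001→2002:
ΣP(2002)Q(2001) = 2.94×296 + 2.82×244 = 870.24 + 688.08 = 1558.32
ΣP(2001)Q(2001) = 2.55×296 + 2.58×244 = 754.8 + 629.52 = 1384.32
link = 1558.32/1384.32 = 1.125693
Chained index = 100 × 1.168079 × 1.125693 = 131.4898

131.49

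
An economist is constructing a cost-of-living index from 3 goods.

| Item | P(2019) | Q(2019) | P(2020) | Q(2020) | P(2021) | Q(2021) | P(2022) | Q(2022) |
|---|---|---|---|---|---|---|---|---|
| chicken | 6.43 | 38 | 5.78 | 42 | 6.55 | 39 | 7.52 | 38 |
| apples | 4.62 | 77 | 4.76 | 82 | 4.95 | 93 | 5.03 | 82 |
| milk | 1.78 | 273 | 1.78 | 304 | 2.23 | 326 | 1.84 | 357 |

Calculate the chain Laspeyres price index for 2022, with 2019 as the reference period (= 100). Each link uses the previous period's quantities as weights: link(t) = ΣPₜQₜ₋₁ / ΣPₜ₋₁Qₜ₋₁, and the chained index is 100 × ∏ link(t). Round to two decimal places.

Link 2019→2020:
ΣP(2020)Q(2019) = 5.78×38 + 4.76×77 + 1.78×273 = 219.64 + 366.52 + 485.94 = 1072.1
ΣP(2019)Q(2019) = 6.43×38 + 4.62×77 + 1.78×273 = 244.34 + 355.74 + 485.94 = 1086.02
link = 1072.1/1086.02 = 0.987183
Link 2020→2021:
ΣP(2021)Q(2020) = 6.55×42 + 4.95×82 + 2.23×304 = 275.1 + 405.9 + 677.92 = 1358.92
ΣP(2020)Q(2020) = 5.78×42 + 4.76×82 + 1.78×304 = 242.76 + 390.32 + 541.12 = 1174.2
link = 1358.92/1174.2 = 1.157316
Link 2021→2022:
ΣP(2022)Q(2021) = 7.52×39 + 5.03×93 + 1.84×326 = 293.28 + 467.79 + 599.84 = 1360.91
ΣP(2021)Q(2021) = 6.55×39 + 4.95×93 + 2.23×326 = 255.45 + 460.35 + 726.98 = 1442.78
link = 1360.91/1442.78 = 0.943255
Chained index = 100 × 0.987183 × 1.157316 × 0.943255 = 107.7652

107.77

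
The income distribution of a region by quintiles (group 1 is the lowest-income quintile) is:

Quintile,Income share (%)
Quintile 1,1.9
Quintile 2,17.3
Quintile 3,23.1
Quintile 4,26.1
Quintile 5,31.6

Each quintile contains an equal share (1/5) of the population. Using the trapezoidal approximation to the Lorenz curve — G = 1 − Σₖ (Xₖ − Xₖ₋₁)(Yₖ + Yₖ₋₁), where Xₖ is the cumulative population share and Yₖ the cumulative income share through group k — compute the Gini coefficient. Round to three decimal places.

0.273

Cumulative income shares Yₖ: 0.0190, 0.1920, 0.4230, 0.6840, 1.0000
Σ (Xₖ−Xₖ₋₁)(Yₖ+Yₖ₋₁) = (1/5)(0.0190+0.0000) + (1/5)(0.1920+0.0190) + (1/5)(0.4230+0.1920) + (1/5)(0.6840+0.4230) + (1/5)(1.0000+0.6840)
  = 0.0038 + 0.0422 + 0.1230 + 0.2214 + 0.3368 = 0.7272
G = 1 − 0.7272 = 0.2728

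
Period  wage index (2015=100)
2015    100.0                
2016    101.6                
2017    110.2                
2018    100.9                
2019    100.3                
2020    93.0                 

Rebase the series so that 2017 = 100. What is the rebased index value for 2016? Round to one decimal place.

Rebased(2016) = 101.6 / 110.2 × 100 = 92.1960

92.2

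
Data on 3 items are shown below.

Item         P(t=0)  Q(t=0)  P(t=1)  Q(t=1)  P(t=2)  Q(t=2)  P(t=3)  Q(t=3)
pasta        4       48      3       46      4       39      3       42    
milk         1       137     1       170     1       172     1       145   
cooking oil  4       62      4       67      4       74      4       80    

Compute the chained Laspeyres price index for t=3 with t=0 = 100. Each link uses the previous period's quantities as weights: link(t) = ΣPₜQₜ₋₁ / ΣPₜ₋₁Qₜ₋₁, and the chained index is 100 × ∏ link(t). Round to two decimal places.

92.82

Link t=0→t=1:
ΣP(t=1)Q(t=0) = 3×48 + 1×137 + 4×62 = 144 + 137 + 248 = 529
ΣP(t=0)Q(t=0) = 4×48 + 1×137 + 4×62 = 192 + 137 + 248 = 577
link = 529/577 = 0.916811
Link t=1→t=2:
ΣP(t=2)Q(t=1) = 4×46 + 1×170 + 4×67 = 184 + 170 + 268 = 622
ΣP(t=1)Q(t=1) = 3×46 + 1×170 + 4×67 = 138 + 170 + 268 = 576
link = 622/576 = 1.079861
Link t=2→t=3:
ΣP(t=3)Q(t=2) = 3×39 + 1×172 + 4×74 = 117 + 172 + 296 = 585
ΣP(t=2)Q(t=2) = 4×39 + 1×172 + 4×74 = 156 + 172 + 296 = 624
link = 585/624 = 0.937500
Chained index = 100 × 0.916811 × 1.079861 × 0.937500 = 92.8152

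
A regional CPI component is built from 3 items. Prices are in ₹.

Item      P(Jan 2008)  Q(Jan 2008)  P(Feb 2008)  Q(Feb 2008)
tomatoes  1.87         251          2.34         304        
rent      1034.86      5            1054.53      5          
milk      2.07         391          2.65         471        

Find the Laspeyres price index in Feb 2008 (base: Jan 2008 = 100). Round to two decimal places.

106.87

Laspeyres price index uses base-period quantities as weights.
ΣP(Feb 2008)·Q(Jan 2008) = 2.34×251 + 1054.53×5 + 2.65×391 = 587.34 + 5272.65 + 1036.15 = 6896.14
ΣP(Jan 2008)·Q(Jan 2008) = 1.87×251 + 1034.86×5 + 2.07×391 = 469.37 + 5174.3 + 809.37 = 6453.04
Index = 6896.14 / 6453.04 × 100 = 106.8665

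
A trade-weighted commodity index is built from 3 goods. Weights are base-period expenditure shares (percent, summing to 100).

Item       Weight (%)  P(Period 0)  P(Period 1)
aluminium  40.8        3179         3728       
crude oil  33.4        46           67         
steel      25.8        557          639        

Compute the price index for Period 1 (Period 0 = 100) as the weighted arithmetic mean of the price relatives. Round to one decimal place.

126.1

aluminium: 40.8 × (3728/3179) = 40.8 × 1.172696 = 47.8460
crude oil: 33.4 × (67/46) = 33.4 × 1.456522 = 48.6478
steel: 25.8 × (639/557) = 25.8 × 1.147217 = 29.5982
Index = Σ wᵢ·(p₁ᵢ/p₀ᵢ) = 47.8460 + 48.6478 + 29.5982 = 126.0920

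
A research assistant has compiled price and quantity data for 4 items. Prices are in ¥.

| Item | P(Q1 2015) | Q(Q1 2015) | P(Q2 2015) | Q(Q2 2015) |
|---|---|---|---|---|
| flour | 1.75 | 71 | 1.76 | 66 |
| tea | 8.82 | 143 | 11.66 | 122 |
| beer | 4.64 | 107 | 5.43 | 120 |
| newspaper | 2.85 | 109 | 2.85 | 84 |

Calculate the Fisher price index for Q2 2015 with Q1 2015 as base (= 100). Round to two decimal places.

Laspeyres component (base-period weights):
ΣP(Q2 2015)Q(Q1 2015) = 1.76×71 + 11.66×143 + 5.43×107 + 2.85×109 = 124.96 + 1667.38 + 581.01 + 310.65 = 2684
ΣP(Q1 2015)Q(Q1 2015) = 1.75×71 + 8.82×143 + 4.64×107 + 2.85×109 = 124.25 + 1261.26 + 496.48 + 310.65 = 2192.64
L = 2684 / 2192.64 × 100 = 122.4095
Paasche component (current-period weights):
ΣP(Q2 2015)Q(Q2 2015) = 1.76×66 + 11.66×122 + 5.43×120 + 2.85×84 = 116.16 + 1422.52 + 651.6 + 239.4 = 2429.68
ΣP(Q1 2015)Q(Q2 2015) = 1.75×66 + 8.82×122 + 4.64×120 + 2.85×84 = 115.5 + 1076.04 + 556.8 + 239.4 = 1987.74
P = 2429.68 / 1987.74 × 100 = 122.2333
Fisher = √(L × P) = √(122.4095 × 122.2333) = 122.3214

122.32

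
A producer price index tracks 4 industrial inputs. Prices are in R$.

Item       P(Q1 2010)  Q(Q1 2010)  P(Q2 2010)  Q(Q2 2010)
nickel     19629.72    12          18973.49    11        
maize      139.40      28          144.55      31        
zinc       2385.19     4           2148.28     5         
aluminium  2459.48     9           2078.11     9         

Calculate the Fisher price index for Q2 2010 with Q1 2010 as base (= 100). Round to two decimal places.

95.47

Laspeyres component (base-period weights):
ΣP(Q2 2010)Q(Q1 2010) = 18973.49×12 + 144.55×28 + 2148.28×4 + 2078.11×9 = 227681.88 + 4047.4 + 8593.12 + 18702.99 = 259025.39
ΣP(Q1 2010)Q(Q1 2010) = 19629.72×12 + 139.40×28 + 2385.19×4 + 2459.48×9 = 235556.64 + 3903.2 + 9540.76 + 22135.32 = 271135.92
L = 259025.39 / 271135.92 × 100 = 95.5334
Paasche component (current-period weights):
ΣP(Q2 2010)Q(Q2 2010) = 18973.49×11 + 144.55×31 + 2148.28×5 + 2078.11×9 = 208708.39 + 4481.05 + 10741.4 + 18702.99 = 242633.83
ΣP(Q1 2010)Q(Q2 2010) = 19629.72×11 + 139.40×31 + 2385.19×5 + 2459.48×9 = 215926.92 + 4321.4 + 11925.95 + 22135.32 = 254309.59
P = 242633.83 / 254309.59 × 100 = 95.4088
Fisher = √(L × P) = √(95.5334 × 95.4088) = 95.4711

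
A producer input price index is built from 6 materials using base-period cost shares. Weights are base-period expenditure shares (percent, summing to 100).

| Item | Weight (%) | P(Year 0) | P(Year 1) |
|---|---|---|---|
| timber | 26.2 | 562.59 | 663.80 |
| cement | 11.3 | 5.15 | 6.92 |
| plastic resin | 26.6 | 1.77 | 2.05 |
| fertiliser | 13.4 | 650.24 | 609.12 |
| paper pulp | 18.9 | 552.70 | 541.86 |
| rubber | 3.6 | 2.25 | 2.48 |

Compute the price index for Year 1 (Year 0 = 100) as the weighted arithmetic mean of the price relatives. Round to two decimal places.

111.95

timber: 26.2 × (663.80/562.59) = 26.2 × 1.179900 = 30.9134
cement: 11.3 × (6.92/5.15) = 11.3 × 1.343689 = 15.1837
plastic resin: 26.6 × (2.05/1.77) = 26.6 × 1.158192 = 30.8079
fertiliser: 13.4 × (609.12/650.24) = 13.4 × 0.936762 = 12.5526
paper pulp: 18.9 × (541.86/552.70) = 18.9 × 0.980387 = 18.5293
rubber: 3.6 × (2.48/2.25) = 3.6 × 1.102222 = 3.9680
Index = Σ wᵢ·(p₁ᵢ/p₀ᵢ) = 30.9134 + 15.1837 + 30.8079 + 12.5526 + 18.5293 + 3.9680 = 111.9549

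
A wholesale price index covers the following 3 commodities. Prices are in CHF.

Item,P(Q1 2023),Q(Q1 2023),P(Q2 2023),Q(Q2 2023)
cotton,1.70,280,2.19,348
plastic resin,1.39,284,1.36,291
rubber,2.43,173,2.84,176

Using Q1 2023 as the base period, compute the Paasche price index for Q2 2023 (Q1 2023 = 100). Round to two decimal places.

Paasche price index uses current-period quantities as weights.
ΣP(Q2 2023)·Q(Q2 2023) = 2.19×348 + 1.36×291 + 2.84×176 = 762.12 + 395.76 + 499.84 = 1657.72
ΣP(Q1 2023)·Q(Q2 2023) = 1.70×348 + 1.39×291 + 2.43×176 = 591.6 + 404.49 + 427.68 = 1423.77
Index = 1657.72 / 1423.77 × 100 = 116.4317

116.43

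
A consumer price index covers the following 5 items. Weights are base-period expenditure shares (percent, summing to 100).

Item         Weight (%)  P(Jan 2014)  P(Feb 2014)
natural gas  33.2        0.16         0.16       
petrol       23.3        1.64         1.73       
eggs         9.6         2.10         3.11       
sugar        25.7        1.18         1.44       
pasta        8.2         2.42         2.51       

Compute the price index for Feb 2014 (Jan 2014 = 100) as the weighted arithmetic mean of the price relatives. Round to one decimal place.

natural gas: 33.2 × (0.16/0.16) = 33.2 × 1.000000 = 33.2000
petrol: 23.3 × (1.73/1.64) = 23.3 × 1.054878 = 24.5787
eggs: 9.6 × (3.11/2.10) = 9.6 × 1.480952 = 14.2171
sugar: 25.7 × (1.44/1.18) = 25.7 × 1.220339 = 31.3627
pasta: 8.2 × (2.51/2.42) = 8.2 × 1.037190 = 8.5050
Index = Σ wᵢ·(p₁ᵢ/p₀ᵢ) = 33.2000 + 24.5787 + 14.2171 + 31.3627 + 8.5050 = 111.8635

111.9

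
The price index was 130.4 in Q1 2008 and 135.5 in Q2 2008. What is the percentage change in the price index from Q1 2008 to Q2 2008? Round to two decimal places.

Change = (135.5 − 130.4) / 130.4 × 100
       = 5.1 / 130.4 × 100 = 3.9110%

3.91%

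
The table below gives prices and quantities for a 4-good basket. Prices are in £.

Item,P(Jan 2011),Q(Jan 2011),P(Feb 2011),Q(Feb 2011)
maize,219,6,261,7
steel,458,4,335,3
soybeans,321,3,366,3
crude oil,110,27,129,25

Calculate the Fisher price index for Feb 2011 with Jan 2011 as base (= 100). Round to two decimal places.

106.92

Laspeyres component (base-period weights):
ΣP(Feb 2011)Q(Jan 2011) = 261×6 + 335×4 + 366×3 + 129×27 = 1566 + 1340 + 1098 + 3483 = 7487
ΣP(Jan 2011)Q(Jan 2011) = 219×6 + 458×4 + 321×3 + 110×27 = 1314 + 1832 + 963 + 2970 = 7079
L = 7487 / 7079 × 100 = 105.7635
Paasche component (current-period weights):
ΣP(Feb 2011)Q(Feb 2011) = 261×7 + 335×3 + 366×3 + 129×25 = 1827 + 1005 + 1098 + 3225 = 7155
ΣP(Jan 2011)Q(Feb 2011) = 219×7 + 458×3 + 321×3 + 110×25 = 1533 + 1374 + 963 + 2750 = 6620
P = 7155 / 6620 × 100 = 108.0816
Fisher = √(L × P) = √(105.7635 × 108.0816) = 106.9163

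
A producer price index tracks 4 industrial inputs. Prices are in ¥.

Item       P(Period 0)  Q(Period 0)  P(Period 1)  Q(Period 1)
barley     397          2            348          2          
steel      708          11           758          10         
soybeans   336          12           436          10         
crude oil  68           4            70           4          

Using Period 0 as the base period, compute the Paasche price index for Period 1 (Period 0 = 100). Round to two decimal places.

112.25

Paasche price index uses current-period quantities as weights.
ΣP(Period 1)·Q(Period 1) = 348×2 + 758×10 + 436×10 + 70×4 = 696 + 7580 + 4360 + 280 = 12916
ΣP(Period 0)·Q(Period 1) = 397×2 + 708×10 + 336×10 + 68×4 = 794 + 7080 + 3360 + 272 = 11506
Index = 12916 / 11506 × 100 = 112.2545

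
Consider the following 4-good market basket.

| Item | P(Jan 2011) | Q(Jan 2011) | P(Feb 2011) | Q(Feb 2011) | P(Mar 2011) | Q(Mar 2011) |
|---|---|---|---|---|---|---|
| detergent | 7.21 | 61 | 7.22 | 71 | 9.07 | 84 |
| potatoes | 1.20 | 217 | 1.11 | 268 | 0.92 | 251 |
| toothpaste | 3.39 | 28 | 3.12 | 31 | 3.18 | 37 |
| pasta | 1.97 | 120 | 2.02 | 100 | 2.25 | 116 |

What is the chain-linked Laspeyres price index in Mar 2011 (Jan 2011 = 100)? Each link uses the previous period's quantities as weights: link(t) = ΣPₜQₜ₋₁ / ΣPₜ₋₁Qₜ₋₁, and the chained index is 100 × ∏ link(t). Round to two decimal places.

107.32

Link Jan 2011→Feb 2011:
ΣP(Feb 2011)Q(Jan 2011) = 7.22×61 + 1.11×217 + 3.12×28 + 2.02×120 = 440.42 + 240.87 + 87.36 + 242.4 = 1011.05
ΣP(Jan 2011)Q(Jan 2011) = 7.21×61 + 1.20×217 + 3.39×28 + 1.97×120 = 439.81 + 260.4 + 94.92 + 236.4 = 1031.53
link = 1011.05/1031.53 = 0.980146
Link Feb 2011→Mar 2011:
ΣP(Mar 2011)Q(Feb 2011) = 9.07×71 + 0.92×268 + 3.18×31 + 2.25×100 = 643.97 + 246.56 + 98.58 + 225 = 1214.11
ΣP(Feb 2011)Q(Feb 2011) = 7.22×71 + 1.11×268 + 3.12×31 + 2.02×100 = 512.62 + 297.48 + 96.72 + 202 = 1108.82
link = 1214.11/1108.82 = 1.094957
Chained index = 100 × 0.980146 × 1.094957 = 107.3218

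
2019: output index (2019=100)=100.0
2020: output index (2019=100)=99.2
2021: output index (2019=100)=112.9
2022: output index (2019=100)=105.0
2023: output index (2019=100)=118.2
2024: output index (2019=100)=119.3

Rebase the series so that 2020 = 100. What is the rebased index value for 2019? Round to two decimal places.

Rebased(2019) = 100.0 / 99.2 × 100 = 100.8065

100.81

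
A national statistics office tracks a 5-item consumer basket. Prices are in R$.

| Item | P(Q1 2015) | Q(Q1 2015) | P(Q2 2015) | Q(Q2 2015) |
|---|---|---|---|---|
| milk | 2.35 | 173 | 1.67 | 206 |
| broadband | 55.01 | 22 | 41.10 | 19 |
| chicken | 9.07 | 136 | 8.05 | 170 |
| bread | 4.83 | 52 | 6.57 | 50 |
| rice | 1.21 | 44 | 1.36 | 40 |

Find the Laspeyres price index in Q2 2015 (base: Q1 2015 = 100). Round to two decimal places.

Laspeyres price index uses base-period quantities as weights.
ΣP(Q2 2015)·Q(Q1 2015) = 1.67×173 + 41.10×22 + 8.05×136 + 6.57×52 + 1.36×44 = 288.91 + 904.2 + 1094.8 + 341.64 + 59.84 = 2689.39
ΣP(Q1 2015)·Q(Q1 2015) = 2.35×173 + 55.01×22 + 9.07×136 + 4.83×52 + 1.21×44 = 406.55 + 1210.22 + 1233.52 + 251.16 + 53.24 = 3154.69
Index = 2689.39 / 3154.69 × 100 = 85.2505

85.25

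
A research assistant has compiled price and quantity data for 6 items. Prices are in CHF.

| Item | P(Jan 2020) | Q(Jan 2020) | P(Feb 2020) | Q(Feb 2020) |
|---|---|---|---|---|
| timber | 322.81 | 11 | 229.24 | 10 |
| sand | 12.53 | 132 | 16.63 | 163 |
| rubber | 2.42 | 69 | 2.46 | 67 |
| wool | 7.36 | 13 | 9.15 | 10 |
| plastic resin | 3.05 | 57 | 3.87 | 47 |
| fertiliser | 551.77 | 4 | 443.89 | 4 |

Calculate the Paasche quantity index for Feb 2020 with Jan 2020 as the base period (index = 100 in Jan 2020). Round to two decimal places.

Paasche quantity index uses current-period prices as weights.
ΣP(Feb 2020)·Q(Feb 2020) = 229.24×10 + 16.63×163 + 2.46×67 + 9.15×10 + 3.87×47 + 443.89×4 = 2292.4 + 2710.69 + 164.82 + 91.5 + 181.89 + 1775.56 = 7216.86
ΣP(Feb 2020)·Q(Jan 2020) = 229.24×11 + 16.63×132 + 2.46×69 + 9.15×13 + 3.87×57 + 443.89×4 = 2521.64 + 2195.16 + 169.74 + 118.95 + 220.59 + 1775.56 = 7001.64
Index = 7216.86 / 7001.64 × 100 = 103.0739

103.07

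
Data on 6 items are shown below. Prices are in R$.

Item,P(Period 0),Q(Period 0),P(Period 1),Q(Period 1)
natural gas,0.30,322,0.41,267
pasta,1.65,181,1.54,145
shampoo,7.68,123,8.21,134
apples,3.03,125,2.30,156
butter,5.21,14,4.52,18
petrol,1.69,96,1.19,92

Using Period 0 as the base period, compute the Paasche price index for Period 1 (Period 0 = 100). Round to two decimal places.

Paasche price index uses current-period quantities as weights.
ΣP(Period 1)·Q(Period 1) = 0.41×267 + 1.54×145 + 8.21×134 + 2.30×156 + 4.52×18 + 1.19×92 = 109.47 + 223.3 + 1100.14 + 358.8 + 81.36 + 109.48 = 1982.55
ΣP(Period 0)·Q(Period 1) = 0.30×267 + 1.65×145 + 7.68×134 + 3.03×156 + 5.21×18 + 1.69×92 = 80.1 + 239.25 + 1029.12 + 472.68 + 93.78 + 155.48 = 2070.41
Index = 1982.55 / 2070.41 × 100 = 95.7564

95.76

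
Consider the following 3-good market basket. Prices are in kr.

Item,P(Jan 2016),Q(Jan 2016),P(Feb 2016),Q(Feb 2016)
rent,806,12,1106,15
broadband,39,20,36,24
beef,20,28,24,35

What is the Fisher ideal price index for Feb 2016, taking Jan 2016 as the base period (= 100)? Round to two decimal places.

Laspeyres component (base-period weights):
ΣP(Feb 2016)Q(Jan 2016) = 1106×12 + 36×20 + 24×28 = 13272 + 720 + 672 = 14664
ΣP(Jan 2016)Q(Jan 2016) = 806×12 + 39×20 + 20×28 = 9672 + 780 + 560 = 11012
L = 14664 / 11012 × 100 = 133.1638
Paasche component (current-period weights):
ΣP(Feb 2016)Q(Feb 2016) = 1106×15 + 36×24 + 24×35 = 16590 + 864 + 840 = 18294
ΣP(Jan 2016)Q(Feb 2016) = 806×15 + 39×24 + 20×35 = 12090 + 936 + 700 = 13726
P = 18294 / 13726 × 100 = 133.2799
Fisher = √(L × P) = √(133.1638 × 133.2799) = 133.2219

133.22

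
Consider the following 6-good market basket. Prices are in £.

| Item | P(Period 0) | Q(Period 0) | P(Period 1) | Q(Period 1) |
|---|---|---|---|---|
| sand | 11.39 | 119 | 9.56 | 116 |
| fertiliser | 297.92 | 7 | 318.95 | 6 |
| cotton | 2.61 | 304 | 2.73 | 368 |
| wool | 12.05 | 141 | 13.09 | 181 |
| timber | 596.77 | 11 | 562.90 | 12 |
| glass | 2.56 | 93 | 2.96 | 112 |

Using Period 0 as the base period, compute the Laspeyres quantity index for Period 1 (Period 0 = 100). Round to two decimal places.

107.56

Laspeyres quantity index uses base-period prices as weights.
ΣP(Period 0)·Q(Period 1) = 11.39×116 + 297.92×6 + 2.61×368 + 12.05×181 + 596.77×12 + 2.56×112 = 1321.24 + 1787.52 + 960.48 + 2181.05 + 7161.24 + 286.72 = 13698.25
ΣP(Period 0)·Q(Period 0) = 11.39×119 + 297.92×7 + 2.61×304 + 12.05×141 + 596.77×11 + 2.56×93 = 1355.41 + 2085.44 + 793.44 + 1699.05 + 6564.47 + 238.08 = 12735.89
Index = 13698.25 / 12735.89 × 100 = 107.5563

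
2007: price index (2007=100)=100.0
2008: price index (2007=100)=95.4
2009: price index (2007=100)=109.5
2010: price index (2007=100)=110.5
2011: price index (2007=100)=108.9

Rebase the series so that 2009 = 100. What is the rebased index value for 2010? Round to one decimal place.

100.9

Rebased(2010) = 110.5 / 109.5 × 100 = 100.9132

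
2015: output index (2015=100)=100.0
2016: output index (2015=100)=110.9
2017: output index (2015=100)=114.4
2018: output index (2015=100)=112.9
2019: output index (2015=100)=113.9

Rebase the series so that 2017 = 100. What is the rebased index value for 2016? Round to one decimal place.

Rebased(2016) = 110.9 / 114.4 × 100 = 96.9406

96.9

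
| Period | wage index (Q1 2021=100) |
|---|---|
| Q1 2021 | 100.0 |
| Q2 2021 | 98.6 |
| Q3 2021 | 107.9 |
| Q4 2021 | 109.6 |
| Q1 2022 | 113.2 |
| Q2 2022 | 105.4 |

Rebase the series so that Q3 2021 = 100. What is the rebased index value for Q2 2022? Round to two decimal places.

Rebased(Q2 2022) = 105.4 / 107.9 × 100 = 97.6830

97.68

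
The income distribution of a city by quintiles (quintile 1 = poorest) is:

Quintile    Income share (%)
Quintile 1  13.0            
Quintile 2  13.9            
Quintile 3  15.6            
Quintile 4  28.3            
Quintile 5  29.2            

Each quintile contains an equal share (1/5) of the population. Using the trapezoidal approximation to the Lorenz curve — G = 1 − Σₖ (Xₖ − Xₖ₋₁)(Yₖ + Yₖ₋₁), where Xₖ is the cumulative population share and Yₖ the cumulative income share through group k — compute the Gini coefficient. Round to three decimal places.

Cumulative income shares Yₖ: 0.1300, 0.2690, 0.4250, 0.7080, 1.0000
Σ (Xₖ−Xₖ₋₁)(Yₖ+Yₖ₋₁) = (1/5)(0.1300+0.0000) + (1/5)(0.2690+0.1300) + (1/5)(0.4250+0.2690) + (1/5)(0.7080+0.4250) + (1/5)(1.0000+0.7080)
  = 0.0260 + 0.0798 + 0.1388 + 0.2266 + 0.3416 = 0.8128
G = 1 − 0.8128 = 0.1872

0.187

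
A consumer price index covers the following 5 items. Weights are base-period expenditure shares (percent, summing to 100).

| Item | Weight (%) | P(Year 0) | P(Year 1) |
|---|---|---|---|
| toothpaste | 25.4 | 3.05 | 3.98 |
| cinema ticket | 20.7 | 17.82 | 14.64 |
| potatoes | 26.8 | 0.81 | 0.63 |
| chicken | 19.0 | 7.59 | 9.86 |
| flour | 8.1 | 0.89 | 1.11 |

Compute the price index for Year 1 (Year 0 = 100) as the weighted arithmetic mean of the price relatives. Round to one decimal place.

toothpaste: 25.4 × (3.98/3.05) = 25.4 × 1.304918 = 33.1449
cinema ticket: 20.7 × (14.64/17.82) = 20.7 × 0.821549 = 17.0061
potatoes: 26.8 × (0.63/0.81) = 26.8 × 0.777778 = 20.8444
chicken: 19.0 × (9.86/7.59) = 19.0 × 1.299078 = 24.6825
flour: 8.1 × (1.11/0.89) = 8.1 × 1.247191 = 10.1022
Index = Σ wᵢ·(p₁ᵢ/p₀ᵢ) = 33.1449 + 17.0061 + 20.8444 + 24.6825 + 10.1022 = 105.7801

105.8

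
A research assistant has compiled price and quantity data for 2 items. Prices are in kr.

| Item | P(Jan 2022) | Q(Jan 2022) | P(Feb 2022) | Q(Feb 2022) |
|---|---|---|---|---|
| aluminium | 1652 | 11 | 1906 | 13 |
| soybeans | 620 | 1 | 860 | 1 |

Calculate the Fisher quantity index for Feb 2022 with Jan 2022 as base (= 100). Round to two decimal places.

117.52

Laspeyres component (base-period weights):
ΣP(Jan 2022)Q(Feb 2022) = 1652×13 + 620×1 = 21476 + 620 = 22096
ΣP(Jan 2022)Q(Jan 2022) = 1652×11 + 620×1 = 18172 + 620 = 18792
L = 22096 / 18792 × 100 = 117.5819
Paasche component (current-period weights):
ΣP(Feb 2022)Q(Feb 2022) = 1906×13 + 860×1 = 24778 + 860 = 25638
ΣP(Feb 2022)Q(Jan 2022) = 1906×11 + 860×1 = 20966 + 860 = 21826
P = 25638 / 21826 × 100 = 117.4654
Fisher = √(L × P) = √(117.5819 × 117.4654) = 117.5237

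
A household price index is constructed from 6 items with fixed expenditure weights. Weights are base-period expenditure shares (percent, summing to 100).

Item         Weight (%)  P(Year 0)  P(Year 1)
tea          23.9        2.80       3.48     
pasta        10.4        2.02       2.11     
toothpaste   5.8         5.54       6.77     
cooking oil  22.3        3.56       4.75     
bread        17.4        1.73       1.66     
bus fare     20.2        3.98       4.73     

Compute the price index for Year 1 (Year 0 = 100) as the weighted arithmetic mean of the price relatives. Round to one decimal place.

118.1

tea: 23.9 × (3.48/2.80) = 23.9 × 1.242857 = 29.7043
pasta: 10.4 × (2.11/2.02) = 10.4 × 1.044554 = 10.8634
toothpaste: 5.8 × (6.77/5.54) = 5.8 × 1.222022 = 7.0877
cooking oil: 22.3 × (4.75/3.56) = 22.3 × 1.334270 = 29.7542
bread: 17.4 × (1.66/1.73) = 17.4 × 0.959538 = 16.6960
bus fare: 20.2 × (4.73/3.98) = 20.2 × 1.188442 = 24.0065
Index = Σ wᵢ·(p₁ᵢ/p₀ᵢ) = 29.7043 + 10.8634 + 7.0877 + 29.7542 + 16.6960 + 24.0065 = 118.1121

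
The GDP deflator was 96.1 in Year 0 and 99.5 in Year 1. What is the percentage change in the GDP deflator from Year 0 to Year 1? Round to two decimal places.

Change = (99.5 − 96.1) / 96.1 × 100
       = 3.4 / 96.1 × 100 = 3.5380%

3.54%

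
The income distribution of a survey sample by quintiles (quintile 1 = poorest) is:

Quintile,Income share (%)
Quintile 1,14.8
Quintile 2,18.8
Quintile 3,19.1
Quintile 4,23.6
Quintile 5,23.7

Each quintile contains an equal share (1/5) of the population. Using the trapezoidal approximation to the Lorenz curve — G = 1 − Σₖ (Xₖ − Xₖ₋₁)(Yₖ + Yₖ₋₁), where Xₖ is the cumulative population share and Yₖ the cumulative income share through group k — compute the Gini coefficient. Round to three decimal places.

0.090

Cumulative income shares Yₖ: 0.1480, 0.3360, 0.5270, 0.7630, 1.0000
Σ (Xₖ−Xₖ₋₁)(Yₖ+Yₖ₋₁) = (1/5)(0.1480+0.0000) + (1/5)(0.3360+0.1480) + (1/5)(0.5270+0.3360) + (1/5)(0.7630+0.5270) + (1/5)(1.0000+0.7630)
  = 0.0296 + 0.0968 + 0.1726 + 0.2580 + 0.3526 = 0.9096
G = 1 − 0.9096 = 0.0904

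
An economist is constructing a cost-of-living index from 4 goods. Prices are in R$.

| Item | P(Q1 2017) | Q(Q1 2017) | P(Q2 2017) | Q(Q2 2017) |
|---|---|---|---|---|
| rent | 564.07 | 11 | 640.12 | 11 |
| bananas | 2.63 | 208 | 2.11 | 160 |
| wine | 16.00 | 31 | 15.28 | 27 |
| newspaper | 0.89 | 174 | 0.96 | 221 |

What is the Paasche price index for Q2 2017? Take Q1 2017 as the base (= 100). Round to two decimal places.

110.33

Paasche price index uses current-period quantities as weights.
ΣP(Q2 2017)·Q(Q2 2017) = 640.12×11 + 2.11×160 + 15.28×27 + 0.96×221 = 7041.32 + 337.6 + 412.56 + 212.16 = 8003.64
ΣP(Q1 2017)·Q(Q2 2017) = 564.07×11 + 2.63×160 + 16.00×27 + 0.89×221 = 6204.77 + 420.8 + 432 + 196.69 = 7254.26
Index = 8003.64 / 7254.26 × 100 = 110.3302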